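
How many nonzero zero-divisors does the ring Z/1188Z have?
In Z/1188Z each nonzero element is either a unit (gcd with 1188 is 1) or a zero-divisor (gcd > 1). The number of units is φ(1188): factorise 1188 = 2^2 · 3^3 · 11, so φ(1188) = (2^2 − 2^1) · (3^3 − 3^2) · (11 − 1) = 2 · 18 · 10 = 360. The nonzero elements number 1188 − 1 = 1187. Hence the nonzero zero-divisors number 1187 − 360 = 827.

Final answer: Z/1188Z has 827 nonzero zero-divisors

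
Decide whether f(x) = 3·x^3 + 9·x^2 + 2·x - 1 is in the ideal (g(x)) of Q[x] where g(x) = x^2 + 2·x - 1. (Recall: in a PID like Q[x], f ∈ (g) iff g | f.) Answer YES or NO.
NO

In Q[x] the ideal (g) consists of all multiples of g, so f ∈ (g) iff g | f, i.e. iff the remainder of f on division by g is 0. Divide f by g (g is monic, so eliminate the leading term of the running remainder at each step):
  leading term 3·x^3: subtract (3·x)·g(x) = 3·x^3 + 6·x^2 - 3·x, leaving 3·x^2 + 5·x - 1
  leading term 3·x^2: subtract (3)·g(x) = 3·x^2 + 6·x - 3, leaving 2 - x
The remainder r(x) = 2 - x ≠ 0 (and deg r < deg g), so g ∤ f, i.e. f ∉ (g).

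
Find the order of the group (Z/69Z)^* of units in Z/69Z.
(Z/69Z)^* consists of the classes a with gcd(a, 69) = 1, so its order is φ(69). φ is multiplicative, with φ(p^e) = p^e − p^(e−1). Factorise 69 = 3 · 23. Then
  φ(69) = (3 − 1) · (23 − 1) = 2 · 22 = 44.
Thus |(Z/69Z)^*| = 44.

Final answer: |(Z/69Z)^*| = 44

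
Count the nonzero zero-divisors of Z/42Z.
In Z/42Z each nonzero element is either a unit (gcd with 42 is 1) or a zero-divisor (gcd > 1). The number of units is φ(42): factorise 42 = 2 · 3 · 7, so φ(42) = (2 − 1) · (3 − 1) · (7 − 1) = 1 · 2 · 6 = 12. The nonzero elements number 42 − 1 = 41. Hence the nonzero zero-divisors number 41 − 12 = 29.

Final answer: Z/42Z has 29 nonzero zero-divisors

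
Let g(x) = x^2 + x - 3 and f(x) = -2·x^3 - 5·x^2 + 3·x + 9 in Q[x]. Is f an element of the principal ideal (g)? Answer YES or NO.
In Q[x] the ideal (g) consists of all multiples of g, so f ∈ (g) iff g | f, i.e. iff the remainder of f on division by g is 0. Divide f by g (g is monic, so eliminate the leading term of the running remainder at each step):
  leading term -2·x^3: subtract (-2·x)·g(x) = -2·x^3 - 2·x^2 + 6·x, leaving -3·x^2 - 3·x + 9
  leading term -3·x^2: subtract (-3)·g(x) = -3·x^2 - 3·x + 9, leaving 0
The remainder is 0, so f(x) = g(x) · h(x) with h(x) = -2·x - 3. Hence g | f, i.e. f ∈ (g).

Final answer: YES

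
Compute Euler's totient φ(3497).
φ is multiplicative, with φ(p^e) = p^e − p^(e−1). Factorise 3497 = 13 · 269. Then
  φ(3497) = (13 − 1) · (269 − 1) = 12 · 268 = 3216.

Final answer: φ(3497) = 3216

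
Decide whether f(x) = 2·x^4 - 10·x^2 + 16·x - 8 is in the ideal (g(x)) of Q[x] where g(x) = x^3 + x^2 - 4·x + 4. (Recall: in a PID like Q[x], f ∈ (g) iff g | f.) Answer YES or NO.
YES

In Q[x] the ideal (g) consists of all multiples of g, so f ∈ (g) iff g | f, i.e. iff the remainder of f on division by g is 0. Divide f by g (g is monic, so eliminate the leading term of the running remainder at each step):
  leading term 2·x^4: subtract (2·x)·g(x) = 2·x^4 + 2·x^3 - 8·x^2 + 8·x, leaving -2·x^3 - 2·x^2 + 8·x - 8
  leading term -2·x^3: subtract (-2)·g(x) = -2·x^3 - 2·x^2 + 8·x - 8, leaving 0
The remainder is 0, so f(x) = g(x) · h(x) with h(x) = 2·x - 2. Hence g | f, i.e. f ∈ (g).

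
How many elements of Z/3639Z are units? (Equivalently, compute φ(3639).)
Z/3639Z has φ(3639) = 2424 units

An element a ∈ Z/3639Z is a unit iff gcd(a, 3639) = 1, so the number of units is φ(3639). φ is multiplicative, with φ(p^e) = p^e − p^(e−1). Factorise 3639 = 3 · 1213. Then
  φ(3639) = (3 − 1) · (1213 − 1) = 2 · 1212 = 2424.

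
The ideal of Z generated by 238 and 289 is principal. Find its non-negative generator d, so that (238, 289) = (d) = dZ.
(238, 289) = (17); d = 17

In the PID Z, (a, b) is generated by gcd(a, b). Compute gcd(289, 238) with the extended Euclidean algorithm, tracking rows (r, s, t) with s·289 + t·238 = r:
  row A: (289, 1, 0)   [1·289 + 0·238 = 289]
  row B: (238, 0, 1)   [0·289 + 1·238 = 238]
  289 = 1·238 + 51   → row C = row A − 1·row B = (51, 1, −1)   [check: 1·289 − 1·238 = 51]
  238 = 4·51 + 34   → row D = row B − 4·row C = (34, −4, 5)   [check: −4·289 + 5·238 = 34]
  51 = 1·34 + 17   → row E = row C − 1·row D = (17, 5, −6)   [check: 5·289 − 6·238 = 17]
  34 = 2·17 + 0   → remainder 0, stop. gcd = 17 (last nonzero row E).
So gcd(238, 289) = 17, with Bézout identity 5·289 − 6·238 = 17. Containment (⊇): the Bézout identity exhibits 17 as an element of (238, 289), giving (17) ⊆ (238, 289). Containment (⊆): since 17 | 238 and 17 | 289 (238 = 17·14, 289 = 17·17), every Z-linear combination of 238 and 289 is divisible by 17, so (238, 289) ⊆ (17). Therefore (238, 289) = (17), d = 17.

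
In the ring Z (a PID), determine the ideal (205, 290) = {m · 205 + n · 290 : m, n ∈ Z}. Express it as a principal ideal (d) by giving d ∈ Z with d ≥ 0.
In the PID Z, (a, b) is generated by gcd(a, b). Compute gcd(290, 205) with the extended Euclidean algorithm, tracking rows (r, s, t) with s·290 + t·205 = r:
  row A: (290, 1, 0)   [1·290 + 0·205 = 290]
  row B: (205, 0, 1)   [0·290 + 1·205 = 205]
  290 = 1·205 + 85   → row C = row A − 1·row B = (85, 1, −1)   [check: 1·290 − 1·205 = 85]
  205 = 2·85 + 35   → row D = row B − 2·row C = (35, −2, 3)   [check: −2·290 + 3·205 = 35]
  85 = 2·35 + 15   → row E = row C − 2·row D = (15, 5, −7)   [check: 5·290 − 7·205 = 15]
  35 = 2·15 + 5   → row F = row D − 2·row E = (5, −12, 17)   [check: −12·290 + 17·205 = 5]
  15 = 3·5 + 0   → remainder 0, stop. gcd = 5 (last nonzero row F).
So gcd(205, 290) = 5, with Bézout identity −12·290 + 17·205 = 5. Containment (⊇): the Bézout identity exhibits 5 as an element of (205, 290), giving (5) ⊆ (205, 290). Containment (⊆): since 5 | 205 and 5 | 290 (205 = 5·41, 290 = 5·58), every Z-linear combination of 205 and 290 is divisible by 5, so (205, 290) ⊆ (5). Therefore (205, 290) = (5), d = 5.

Final answer: (205, 290) = (5); d = 5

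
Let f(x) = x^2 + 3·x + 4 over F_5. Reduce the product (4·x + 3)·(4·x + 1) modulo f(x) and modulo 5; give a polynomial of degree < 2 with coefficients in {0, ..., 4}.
a · b ≡ 3·x + 4 (mod f(x))

Multiply as integer polynomials: a · b = 16·x^2 + 16·x + 3. Reducing coefficients mod 5: a · b ≡ x^2 + x + 3. Now divide by f(x) = x^2 + 3·x + 4 in F_5[x], eliminating the leading term at each step:
  leading term x^2: subtract (1)·f(x) = x^2 + 3·x + 4, leaving 3·x + 4 (coefficients mod 5)
The degree is now < 2, so this is the remainder. Hence a · b ≡ 3·x + 4 in F_5[x]/(f).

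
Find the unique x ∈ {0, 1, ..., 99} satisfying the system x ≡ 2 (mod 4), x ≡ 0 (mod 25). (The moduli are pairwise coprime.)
x ≡ 50 (mod 100); the representative in [0, 100) is 50

The moduli 4, 25 are pairwise coprime, so by the CRT there is a unique solution mod 4·25 = 100.
Solve by successive substitution. Start with x ≡ 2 (mod 4).
  Combine with x ≡ 0 (mod 25): write x = 2 + 4·t and require 2 + 4·t ≡ 0 (mod 25), i.e. 4·t ≡ 0 − 2 ≡ 23 (mod 25). Since 4^(−1) ≡ 19 (mod 25), t ≡ 19·23 ≡ 12 (mod 25). So x ≡ 2 + 4·12 = 50 (mod 100).
Unique solution in [0, 100): x = 50.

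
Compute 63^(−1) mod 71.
63^(−1) ≡ 62 (mod 71)

Apply the extended Euclidean algorithm to (71, 63), tracking rows (r, s, t) with s·71 + t·63 = r. Each division r_prev = q·r_cur + r_new produces the new row as (previous row) − q·(current row):
  row A: (71, 1, 0)   [1·71 + 0·63 = 71]
  row B: (63, 0, 1)   [0·71 + 1·63 = 63]
  71 = 1·63 + 8   → row C = row A − 1·row B = (8, 1, −1)   [check: 1·71 − 1·63 = 8]
  63 = 7·8 + 7   → row D = row B − 7·row C = (7, −7, 8)   [check: −7·71 + 8·63 = 7]
  8 = 1·7 + 1   → row E = row C − 1·row D = (1, 8, −9)   [check: 8·71 − 9·63 = 1]
  7 = 7·1 + 0   → remainder 0, stop. gcd = 1 (last nonzero row E).
The gcd is 1, so 63 is invertible mod 71. The last nonzero row gives 8·71 − 9·63 = 1, so t = −9. So 63^(−1) ≡ −9 ≡ 62 (mod 71). Verify: 63 · 62 = 3906 ≡ 1 (mod 71). ✓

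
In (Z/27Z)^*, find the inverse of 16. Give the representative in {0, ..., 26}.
16^(−1) ≡ 22 (mod 27)

Apply the extended Euclidean algorithm to (27, 16), tracking rows (r, s, t) with s·27 + t·16 = r. Each division r_prev = q·r_cur + r_new produces the new row as (previous row) − q·(current row):
  row A: (27, 1, 0)   [1·27 + 0·16 = 27]
  row B: (16, 0, 1)   [0·27 + 1·16 = 16]
  27 = 1·16 + 11   → row C = row A − 1·row B = (11, 1, −1)   [check: 1·27 − 1·16 = 11]
  16 = 1·11 + 5   → row D = row B − 1·row C = (5, −1, 2)   [check: −1·27 + 2·16 = 5]
  11 = 2·5 + 1   → row E = row C − 2·row D = (1, 3, −5)   [check: 3·27 − 5·16 = 1]
  5 = 5·1 + 0   → remainder 0, stop. gcd = 1 (last nonzero row E).
The gcd is 1, so 16 is invertible mod 27. The last nonzero row gives 3·27 − 5·16 = 1, so t = −5. So 16^(−1) ≡ −5 ≡ 22 (mod 27). Verify: 16 · 22 = 352 ≡ 1 (mod 27). ✓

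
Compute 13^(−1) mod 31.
Apply the extended Euclidean algorithm to (31, 13), tracking rows (r, s, t) with s·31 + t·13 = r. Each division r_prev = q·r_cur + r_new produces the new row as (previous row) − q·(current row):
  row A: (31, 1, 0)   [1·31 + 0·13 = 31]
  row B: (13, 0, 1)   [0·31 + 1·13 = 13]
  31 = 2·13 + 5   → row C = row A − 2·row B = (5, 1, −2)   [check: 1·31 − 2·13 = 5]
  13 = 2·5 + 3   → row D = row B − 2·row C = (3, −2, 5)   [check: −2·31 + 5·13 = 3]
  5 = 1·3 + 2   → row E = row C − 1·row D = (2, 3, −7)   [check: 3·31 − 7·13 = 2]
  3 = 1·2 + 1   → row F = row D − 1·row E = (1, −5, 12)   [check: −5·31 + 12·13 = 1]
  2 = 2·1 + 0   → remainder 0, stop. gcd = 1 (last nonzero row F).
The gcd is 1, so 13 is invertible mod 31. The last nonzero row gives −5·31 + 12·13 = 1, so t = 12. So 13^(−1) ≡ 12 (mod 31). Verify: 13 · 12 = 156 ≡ 1 (mod 31). ✓

Final answer: 13^(−1) ≡ 12 (mod 31)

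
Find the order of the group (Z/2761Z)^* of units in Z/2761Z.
|(Z/2761Z)^*| = 2500

(Z/2761Z)^* consists of the classes a with gcd(a, 2761) = 1, so its order is φ(2761). φ is multiplicative, with φ(p^e) = p^e − p^(e−1). Factorise 2761 = 11 · 251. Then
  φ(2761) = (11 − 1) · (251 − 1) = 10 · 250 = 2500.
Thus |(Z/2761Z)^*| = 2500.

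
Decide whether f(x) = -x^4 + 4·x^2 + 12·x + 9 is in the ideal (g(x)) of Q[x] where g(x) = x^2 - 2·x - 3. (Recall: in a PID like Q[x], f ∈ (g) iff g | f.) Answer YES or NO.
In Q[x] the ideal (g) consists of all multiples of g, so f ∈ (g) iff g | f, i.e. iff the remainder of f on division by g is 0. Divide f by g (g is monic, so eliminate the leading term of the running remainder at each step):
  leading term -x^4: subtract (-x^2)·g(x) = -x^4 + 2·x^3 + 3·x^2, leaving -2·x^3 + x^2 + 12·x + 9
  leading term -2·x^3: subtract (-2·x)·g(x) = -2·x^3 + 4·x^2 + 6·x, leaving -3·x^2 + 6·x + 9
  leading term -3·x^2: subtract (-3)·g(x) = -3·x^2 + 6·x + 9, leaving 0
The remainder is 0, so f(x) = g(x) · h(x) with h(x) = -x^2 - 2·x - 3. Hence g | f, i.e. f ∈ (g).

Final answer: YES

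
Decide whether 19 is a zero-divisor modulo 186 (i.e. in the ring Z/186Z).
NO

gcd(19, 186) = 1, so 19 is a unit in Z/186Z (it has a multiplicative inverse). A unit cannot be a zero-divisor: if 19·b ≡ 0 then multiplying both sides by 19^(−1) gives b ≡ 0. So 19 is not a zero-divisor.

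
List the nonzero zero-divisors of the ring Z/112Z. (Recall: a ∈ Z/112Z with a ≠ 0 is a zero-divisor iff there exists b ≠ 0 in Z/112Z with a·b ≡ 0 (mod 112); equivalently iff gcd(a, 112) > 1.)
An element a ∈ Z/112Z (with a ≠ 0) is a zero-divisor iff gcd(a, 112) > 1 (because a is a unit precisely when gcd(a, n) = 1, and in Z/nZ every nonzero, non-unit element is a zero-divisor). Scan a = 1, ..., 111 and keep those with gcd(a, 112) > 1:
  gcd(2, 112) = 2, gcd(4, 112) = 4, gcd(6, 112) = 2, gcd(7, 112) = 7, gcd(8, 112) = 8, gcd(10, 112) = 2, gcd(12, 112) = 4, gcd(14, 112) = 14, gcd(16, 112) = 16, gcd(18, 112) = 2, gcd(20, 112) = 4, gcd(21, 112) = 7, gcd(22, 112) = 2, gcd(24, 112) = 8, gcd(26, 112) = 2, gcd(28, 112) = 28, gcd(30, 112) = 2, gcd(32, 112) = 16, gcd(34, 112) = 2, gcd(35, 112) = 7, gcd(36, 112) = 4, gcd(38, 112) = 2, gcd(40, 112) = 8, gcd(42, 112) = 14, gcd(44, 112) = 4, gcd(46, 112) = 2, gcd(48, 112) = 16, gcd(49, 112) = 7, gcd(50, 112) = 2, gcd(52, 112) = 4, gcd(54, 112) = 2, gcd(56, 112) = 56, gcd(58, 112) = 2, gcd(60, 112) = 4, gcd(62, 112) = 2, gcd(63, 112) = 7, gcd(64, 112) = 16, gcd(66, 112) = 2, gcd(68, 112) = 4, gcd(70, 112) = 14, gcd(72, 112) = 8, gcd(74, 112) = 2, gcd(76, 112) = 4, gcd(77, 112) = 7, gcd(78, 112) = 2, gcd(80, 112) = 16, gcd(82, 112) = 2, gcd(84, 112) = 28, gcd(86, 112) = 2, gcd(88, 112) = 8, gcd(90, 112) = 2, gcd(91, 112) = 7, gcd(92, 112) = 4, gcd(94, 112) = 2, gcd(96, 112) = 16, gcd(98, 112) = 14, gcd(100, 112) = 4, gcd(102, 112) = 2, gcd(104, 112) = 8, gcd(105, 112) = 7, gcd(106, 112) = 2, gcd(108, 112) = 4, gcd(110, 112) = 2.
All other a ∈ {1, ..., 111} have gcd(a, 112) = 1 and are units. So the nonzero zero-divisors are exactly the 63 values of a appearing in this scan.

Final answer: nonzero zero-divisors of Z/112Z = {2, 4, 6, 7, 8, 10, 12, 14, 16, 18, 20, 21, 22, 24, 26, 28, 30, 32, 34, 35, 36, 38, 40, 42, 44, 46, 48, 49, 50, 52, 54, 56, 58, 60, 62, 63, 64, 66, 68, 70, 72, 74, 76, 77, 78, 80, 82, 84, 86, 88, 90, 91, 92, 94, 96, 98, 100, 102, 104, 105, 106, 108, 110}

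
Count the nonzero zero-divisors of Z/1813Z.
Z/1813Z has 300 nonzero zero-divisors

In Z/1813Z each nonzero element is either a unit (gcd with 1813 is 1) or a zero-divisor (gcd > 1). The number of units is φ(1813): factorise 1813 = 7^2 · 37, so φ(1813) = (7^2 − 7^1) · (37 − 1) = 42 · 36 = 1512. The nonzero elements number 1813 − 1 = 1812. Hence the nonzero zero-divisors number 1812 − 1512 = 300.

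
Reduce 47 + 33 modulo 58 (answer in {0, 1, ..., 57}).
Both summands are already reduced mod 58. 47 + 33 = 80; 80 = 1·58 + 22, so (47 + 33) mod 58 = 22.

Final answer: 22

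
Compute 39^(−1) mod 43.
39^(−1) ≡ 32 (mod 43)

Apply the extended Euclidean algorithm to (43, 39), tracking rows (r, s, t) with s·43 + t·39 = r. Each division r_prev = q·r_cur + r_new produces the new row as (previous row) − q·(current row):
  row A: (43, 1, 0)   [1·43 + 0·39 = 43]
  row B: (39, 0, 1)   [0·43 + 1·39 = 39]
  43 = 1·39 + 4   → row C = row A − 1·row B = (4, 1, −1)   [check: 1·43 − 1·39 = 4]
  39 = 9·4 + 3   → row D = row B − 9·row C = (3, −9, 10)   [check: −9·43 + 10·39 = 3]
  4 = 1·3 + 1   → row E = row C − 1·row D = (1, 10, −11)   [check: 10·43 − 11·39 = 1]
  3 = 3·1 + 0   → remainder 0, stop. gcd = 1 (last nonzero row E).
The gcd is 1, so 39 is invertible mod 43. The last nonzero row gives 10·43 − 11·39 = 1, so t = −11. So 39^(−1) ≡ −11 ≡ 32 (mod 43). Verify: 39 · 32 = 1248 ≡ 1 (mod 43). ✓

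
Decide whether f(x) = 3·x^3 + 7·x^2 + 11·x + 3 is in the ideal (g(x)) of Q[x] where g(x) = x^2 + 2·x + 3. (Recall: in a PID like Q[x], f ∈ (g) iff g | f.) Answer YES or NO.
YES

In Q[x] the ideal (g) consists of all multiples of g, so f ∈ (g) iff g | f, i.e. iff the remainder of f on division by g is 0. Divide f by g (g is monic, so eliminate the leading term of the running remainder at each step):
  leading term 3·x^3: subtract (3·x)·g(x) = 3·x^3 + 6·x^2 + 9·x, leaving x^2 + 2·x + 3
  leading term x^2: subtract (1)·g(x) = x^2 + 2·x + 3, leaving 0
The remainder is 0, so f(x) = g(x) · h(x) with h(x) = 3·x + 1. Hence g | f, i.e. f ∈ (g).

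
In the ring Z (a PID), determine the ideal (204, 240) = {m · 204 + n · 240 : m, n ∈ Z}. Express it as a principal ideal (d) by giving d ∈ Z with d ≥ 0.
(204, 240) = (12); d = 12

In the PID Z, (a, b) is generated by gcd(a, b). Compute gcd(240, 204) with the extended Euclidean algorithm, tracking rows (r, s, t) with s·240 + t·204 = r:
  row A: (240, 1, 0)   [1·240 + 0·204 = 240]
  row B: (204, 0, 1)   [0·240 + 1·204 = 204]
  240 = 1·204 + 36   → row C = row A − 1·row B = (36, 1, −1)   [check: 1·240 − 1·204 = 36]
  204 = 5·36 + 24   → row D = row B − 5·row C = (24, −5, 6)   [check: −5·240 + 6·204 = 24]
  36 = 1·24 + 12   → row E = row C − 1·row D = (12, 6, −7)   [check: 6·240 − 7·204 = 12]
  24 = 2·12 + 0   → remainder 0, stop. gcd = 12 (last nonzero row E).
So gcd(204, 240) = 12, with Bézout identity 6·240 − 7·204 = 12. Containment (⊇): the Bézout identity exhibits 12 as an element of (204, 240), giving (12) ⊆ (204, 240). Containment (⊆): since 12 | 204 and 12 | 240 (204 = 12·17, 240 = 12·20), every Z-linear combination of 204 and 240 is divisible by 12, so (204, 240) ⊆ (12). Therefore (204, 240) = (12), d = 12.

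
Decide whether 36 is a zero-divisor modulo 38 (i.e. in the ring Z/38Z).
YES

gcd(36, 38) = 2 > 1, so 36 is not a unit in Z/38Z. In Z/nZ every nonzero non-unit is a zero-divisor: explicitly, take b = 38/gcd = 19 ≠ 0 (mod 38); then 36·19 = 684 = 18·38, i.e. 36·19 ≡ 0 (mod 38). So 36 is a zero-divisor.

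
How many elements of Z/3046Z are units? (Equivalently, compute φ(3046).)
Z/3046Z has φ(3046) = 1522 units

An element a ∈ Z/3046Z is a unit iff gcd(a, 3046) = 1, so the number of units is φ(3046). φ is multiplicative, with φ(p^e) = p^e − p^(e−1). Factorise 3046 = 2 · 1523. Then
  φ(3046) = (2 − 1) · (1523 − 1) = 1 · 1522 = 1522.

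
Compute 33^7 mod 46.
37

Use repeated squaring. Binary(7) = 111. Walk through the bits of the exponent 7 left-to-right: at each bit after the leading one, square the running value, then multiply by 33 if the bit is 1 (always reducing mod 46):
  bit 1 = 1 (leading): start with 33.
  bit 2 = 1: square 33^2 = 1089 ≡ 31; bit is 1, so multiply 31·33 = 1023 ≡ 11 (mod 46).
  bit 3 = 1: square 11^2 = 121 ≡ 29; bit is 1, so multiply 29·33 = 957 ≡ 37 (mod 46).
Final value: 33^7 ≡ 37 (mod 46).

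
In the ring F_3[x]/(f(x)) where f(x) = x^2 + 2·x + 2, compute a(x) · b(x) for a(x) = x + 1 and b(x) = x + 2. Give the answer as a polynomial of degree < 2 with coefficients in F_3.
Multiply as integer polynomials: a · b = x^2 + 3·x + 2. Reducing coefficients mod 3: a · b ≡ x^2 + 2. Now divide by f(x) = x^2 + 2·x + 2 in F_3[x], eliminating the leading term at each step:
  leading term x^2: subtract (1)·f(x) = x^2 + 2·x + 2, leaving x (coefficients mod 3)
The degree is now < 2, so this is the remainder. Hence a · b ≡ x in F_3[x]/(f).

Final answer: a · b ≡ x (mod f(x))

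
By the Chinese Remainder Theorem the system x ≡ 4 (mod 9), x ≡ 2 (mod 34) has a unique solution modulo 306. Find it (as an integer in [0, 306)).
The moduli 9, 34 are pairwise coprime, so by the CRT there is a unique solution mod 9·34 = 306.
Solve by successive substitution. Start with x ≡ 4 (mod 9).
  Combine with x ≡ 2 (mod 34): write x = 4 + 9·t and require 4 + 9·t ≡ 2 (mod 34), i.e. 9·t ≡ 2 − 4 ≡ 32 (mod 34). Since 9^(−1) ≡ 19 (mod 34), t ≡ 19·32 ≡ 30 (mod 34). So x ≡ 4 + 9·30 = 274 (mod 306).
Unique solution in [0, 306): x = 274.

Final answer: x ≡ 274 (mod 306); the representative in [0, 306) is 274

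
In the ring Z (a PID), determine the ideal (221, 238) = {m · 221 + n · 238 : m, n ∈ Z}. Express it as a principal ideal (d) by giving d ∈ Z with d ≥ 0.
In the PID Z, (a, b) is generated by gcd(a, b). Compute gcd(238, 221) with the extended Euclidean algorithm, tracking rows (r, s, t) with s·238 + t·221 = r:
  row A: (238, 1, 0)   [1·238 + 0·221 = 238]
  row B: (221, 0, 1)   [0·238 + 1·221 = 221]
  238 = 1·221 + 17   → row C = row A − 1·row B = (17, 1, −1)   [check: 1·238 − 1·221 = 17]
  221 = 13·17 + 0   → remainder 0, stop. gcd = 17 (last nonzero row C).
So gcd(221, 238) = 17, with Bézout identity 1·238 − 1·221 = 17. Containment (⊇): the Bézout identity exhibits 17 as an element of (221, 238), giving (17) ⊆ (221, 238). Containment (⊆): since 17 | 221 and 17 | 238 (221 = 17·13, 238 = 17·14), every Z-linear combination of 221 and 238 is divisible by 17, so (221, 238) ⊆ (17). Therefore (221, 238) = (17), d = 17.

Final answer: (221, 238) = (17); d = 17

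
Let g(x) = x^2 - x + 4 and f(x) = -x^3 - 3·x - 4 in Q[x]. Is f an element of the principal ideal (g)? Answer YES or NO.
In Q[x] the ideal (g) consists of all multiples of g, so f ∈ (g) iff g | f, i.e. iff the remainder of f on division by g is 0. Divide f by g (g is monic, so eliminate the leading term of the running remainder at each step):
  leading term -x^3: subtract (-x)·g(x) = -x^3 + x^2 - 4·x, leaving -x^2 + x - 4
  leading term -x^2: subtract (-1)·g(x) = -x^2 + x - 4, leaving 0
The remainder is 0, so f(x) = g(x) · h(x) with h(x) = -x - 1. Hence g | f, i.e. f ∈ (g).

Final answer: YES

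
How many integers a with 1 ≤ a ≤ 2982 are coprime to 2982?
840

The number of a ∈ {1, ..., 2982} with gcd(a, 2982) = 1 is by definition Euler's totient φ(2982). φ is multiplicative, with φ(p^e) = p^e − p^(e−1). Factorise 2982 = 2 · 3 · 7 · 71. Then
  φ(2982) = (2 − 1) · (3 − 1) · (7 − 1) · (71 − 1) = 1 · 2 · 6 · 70 = 840.
So there are 840 such integers.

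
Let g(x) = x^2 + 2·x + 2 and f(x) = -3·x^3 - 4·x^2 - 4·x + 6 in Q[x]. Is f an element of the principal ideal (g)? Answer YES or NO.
NO

In Q[x] the ideal (g) consists of all multiples of g, so f ∈ (g) iff g | f, i.e. iff the remainder of f on division by g is 0. Divide f by g (g is monic, so eliminate the leading term of the running remainder at each step):
  leading term -3·x^3: subtract (-3·x)·g(x) = -3·x^3 - 6·x^2 - 6·x, leaving 2·x^2 + 2·x + 6
  leading term 2·x^2: subtract (2)·g(x) = 2·x^2 + 4·x + 4, leaving 2 - 2·x
The remainder r(x) = 2 - 2·x ≠ 0 (and deg r < deg g), so g ∤ f, i.e. f ∉ (g).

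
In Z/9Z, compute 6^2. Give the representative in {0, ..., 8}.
0

Use repeated squaring. Binary(2) = 10. Walk through the bits of the exponent 2 left-to-right: at each bit after the leading one, square the running value, then multiply by 6 if the bit is 1 (always reducing mod 9):
  bit 1 = 1 (leading): start with 6.
  bit 2 = 0: square 6^2 = 36 ≡ 0 (mod 9).
Final value: 6^2 ≡ 0 (mod 9).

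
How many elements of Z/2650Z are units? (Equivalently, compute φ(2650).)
An element a ∈ Z/2650Z is a unit iff gcd(a, 2650) = 1, so the number of units is φ(2650). φ is multiplicative, with φ(p^e) = p^e − p^(e−1). Factorise 2650 = 2 · 5^2 · 53. Then
  φ(2650) = (2 − 1) · (5^2 − 5^1) · (53 − 1) = 1 · 20 · 52 = 1040.

Final answer: Z/2650Z has φ(2650) = 1040 units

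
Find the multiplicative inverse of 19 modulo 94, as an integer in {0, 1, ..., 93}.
19^(−1) ≡ 5 (mod 94)

Apply the extended Euclidean algorithm to (94, 19), tracking rows (r, s, t) with s·94 + t·19 = r. Each division r_prev = q·r_cur + r_new produces the new row as (previous row) − q·(current row):
  row A: (94, 1, 0)   [1·94 + 0·19 = 94]
  row B: (19, 0, 1)   [0·94 + 1·19 = 19]
  94 = 4·19 + 18   → row C = row A − 4·row B = (18, 1, −4)   [check: 1·94 − 4·19 = 18]
  19 = 1·18 + 1   → row D = row B − 1·row C = (1, −1, 5)   [check: −1·94 + 5·19 = 1]
  18 = 18·1 + 0   → remainder 0, stop. gcd = 1 (last nonzero row D).
The gcd is 1, so 19 is invertible mod 94. The last nonzero row gives −1·94 + 5·19 = 1, so t = 5. So 19^(−1) ≡ 5 (mod 94). Verify: 19 · 5 = 95 ≡ 1 (mod 94). ✓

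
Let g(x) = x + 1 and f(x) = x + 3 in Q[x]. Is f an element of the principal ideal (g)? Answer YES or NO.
In Q[x] the ideal (g) consists of all multiples of g, so f ∈ (g) iff g | f, i.e. iff the remainder of f on division by g is 0. Divide f by g (g is monic, so eliminate the leading term of the running remainder at each step):
  leading term x: subtract (1)·g(x) = x + 1, leaving 2
The remainder r(x) = 2 ≠ 0 (and deg r < deg g), so g ∤ f, i.e. f ∉ (g).

Final answer: NO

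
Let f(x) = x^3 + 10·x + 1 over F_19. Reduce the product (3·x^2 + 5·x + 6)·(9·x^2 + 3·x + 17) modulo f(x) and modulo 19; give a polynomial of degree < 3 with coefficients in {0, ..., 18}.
a · b ≡ 2·x^2 + 11·x + 10 (mod f(x))

Multiply as integer polynomials: a · b = 27·x^4 + 54·x^3 + 120·x^2 + 103·x + 102. Reducing coefficients mod 19: a · b ≡ 8·x^4 + 16·x^3 + 6·x^2 + 8·x + 7. Now divide by f(x) = x^3 + 10·x + 1 in F_19[x], eliminating the leading term at each step:
  leading term 8·x^4: subtract (8·x)·f(x) = 8·x^4 + 4·x^2 + 8·x, leaving 16·x^3 + 2·x^2 + 7 (coefficients mod 19)
  leading term 16·x^3: subtract (16)·f(x) = 16·x^3 + 8·x + 16, leaving 2·x^2 + 11·x + 10 (coefficients mod 19)
The degree is now < 3, so this is the remainder. Hence a · b ≡ 2·x^2 + 11·x + 10 in F_19[x]/(f).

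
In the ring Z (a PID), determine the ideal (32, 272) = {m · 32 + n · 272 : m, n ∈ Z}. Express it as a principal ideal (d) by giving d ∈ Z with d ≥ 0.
In the PID Z, (a, b) is generated by gcd(a, b). Compute gcd(272, 32) with the extended Euclidean algorithm, tracking rows (r, s, t) with s·272 + t·32 = r:
  row A: (272, 1, 0)   [1·272 + 0·32 = 272]
  row B: (32, 0, 1)   [0·272 + 1·32 = 32]
  272 = 8·32 + 16   → row C = row A − 8·row B = (16, 1, −8)   [check: 1·272 − 8·32 = 16]
  32 = 2·16 + 0   → remainder 0, stop. gcd = 16 (last nonzero row C).
So gcd(32, 272) = 16, with Bézout identity 1·272 − 8·32 = 16. Containment (⊇): the Bézout identity exhibits 16 as an element of (32, 272), giving (16) ⊆ (32, 272). Containment (⊆): since 16 | 32 and 16 | 272 (32 = 16·2, 272 = 16·17), every Z-linear combination of 32 and 272 is divisible by 16, so (32, 272) ⊆ (16). Therefore (32, 272) = (16), d = 16.

Final answer: (32, 272) = (16); d = 16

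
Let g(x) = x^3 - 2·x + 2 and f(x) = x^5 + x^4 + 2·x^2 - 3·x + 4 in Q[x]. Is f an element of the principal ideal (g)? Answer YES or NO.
In Q[x] the ideal (g) consists of all multiples of g, so f ∈ (g) iff g | f, i.e. iff the remainder of f on division by g is 0. Divide f by g (g is monic, so eliminate the leading term of the running remainder at each step):
  leading term x^5: subtract (x^2)·g(x) = x^5 - 2·x^3 + 2·x^2, leaving x^4 + 2·x^3 - 3·x + 4
  leading term x^4: subtract (x)·g(x) = x^4 - 2·x^2 + 2·x, leaving 2·x^3 + 2·x^2 - 5·x + 4
  leading term 2·x^3: subtract (2)·g(x) = 2·x^3 - 4·x + 4, leaving 2·x^2 - x
The remainder r(x) = 2·x^2 - x ≠ 0 (and deg r < deg g), so g ∤ f, i.e. f ∉ (g).

Final answer: NO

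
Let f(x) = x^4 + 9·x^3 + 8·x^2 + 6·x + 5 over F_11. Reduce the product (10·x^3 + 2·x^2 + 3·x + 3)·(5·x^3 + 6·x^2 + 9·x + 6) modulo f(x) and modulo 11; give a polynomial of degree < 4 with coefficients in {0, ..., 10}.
Multiply as integer polynomials: a · b = 50·x^6 + 70·x^5 + 117·x^4 + 111·x^3 + 57·x^2 + 45·x + 18. Reducing coefficients mod 11: a · b ≡ 6·x^6 + 4·x^5 + 7·x^4 + x^3 + 2·x^2 + x + 7. Now divide by f(x) = x^4 + 9·x^3 + 8·x^2 + 6·x + 5 in F_11[x], eliminating the leading term at each step:
  leading term 6·x^6: subtract (6·x^2)·f(x) = 6·x^6 + 10·x^5 + 4·x^4 + 3·x^3 + 8·x^2, leaving 5·x^5 + 3·x^4 + 9·x^3 + 5·x^2 + x + 7 (coefficients mod 11)
  leading term 5·x^5: subtract (5·x)·f(x) = 5·x^5 + x^4 + 7·x^3 + 8·x^2 + 3·x, leaving 2·x^4 + 2·x^3 + 8·x^2 + 9·x + 7 (coefficients mod 11)
  leading term 2·x^4: subtract (2)·f(x) = 2·x^4 + 7·x^3 + 5·x^2 + x + 10, leaving 6·x^3 + 3·x^2 + 8·x + 8 (coefficients mod 11)
The degree is now < 4, so this is the remainder. Hence a · b ≡ 6·x^3 + 3·x^2 + 8·x + 8 in F_11[x]/(f).

Final answer: a · b ≡ 6·x^3 + 3·x^2 + 8·x + 8 (mod f(x))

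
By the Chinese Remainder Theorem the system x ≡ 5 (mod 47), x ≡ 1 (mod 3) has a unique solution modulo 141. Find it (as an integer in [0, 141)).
x ≡ 52 (mod 141); the representative in [0, 141) is 52

The moduli 47, 3 are pairwise coprime, so by the CRT there is a unique solution mod 47·3 = 141.
Solve by successive substitution. Start with x ≡ 5 (mod 47).
  Combine with x ≡ 1 (mod 3): write x = 5 + 47·t and require 5 + 47·t ≡ 1 (mod 3), i.e. 47·t ≡ 1 − 5 ≡ 2 (mod 3). Since 47^(−1) ≡ 2 (mod 3) (47 ≡ 2 (mod 3)), t ≡ 2·2 ≡ 1 (mod 3). So x ≡ 5 + 47·1 = 52 (mod 141).
Unique solution in [0, 141): x = 52.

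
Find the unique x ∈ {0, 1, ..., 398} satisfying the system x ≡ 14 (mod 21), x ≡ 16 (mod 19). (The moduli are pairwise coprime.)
The moduli 21, 19 are pairwise coprime, so by the CRT there is a unique solution mod 21·19 = 399.
Solve by successive substitution. Start with x ≡ 14 (mod 21).
  Combine with x ≡ 16 (mod 19): write x = 14 + 21·t and require 14 + 21·t ≡ 16 (mod 19), i.e. 21·t ≡ 16 − 14 ≡ 2 (mod 19). Since 21^(−1) ≡ 10 (mod 19) (21 ≡ 2 (mod 19)), t ≡ 10·2 ≡ 1 (mod 19). So x ≡ 14 + 21·1 = 35 (mod 399).
Unique solution in [0, 399): x = 35.

Final answer: x ≡ 35 (mod 399); the representative in [0, 399) is 35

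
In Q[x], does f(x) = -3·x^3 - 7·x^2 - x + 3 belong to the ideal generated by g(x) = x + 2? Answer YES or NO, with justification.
In Q[x] the ideal (g) consists of all multiples of g, so f ∈ (g) iff g | f, i.e. iff the remainder of f on division by g is 0. Divide f by g (g is monic, so eliminate the leading term of the running remainder at each step):
  leading term -3·x^3: subtract (-3·x^2)·g(x) = -3·x^3 - 6·x^2, leaving -x^2 - x + 3
  leading term -x^2: subtract (-x)·g(x) = -x^2 - 2·x, leaving x + 3
  leading term x: subtract (1)·g(x) = x + 2, leaving 1
The remainder r(x) = 1 ≠ 0 (and deg r < deg g), so g ∤ f, i.e. f ∉ (g).

Final answer: NO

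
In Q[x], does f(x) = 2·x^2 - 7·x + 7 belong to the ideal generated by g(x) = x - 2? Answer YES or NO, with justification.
In Q[x] the ideal (g) consists of all multiples of g, so f ∈ (g) iff g | f, i.e. iff the remainder of f on division by g is 0. Divide f by g (g is monic, so eliminate the leading term of the running remainder at each step):
  leading term 2·x^2: subtract (2·x)·g(x) = 2·x^2 - 4·x, leaving 7 - 3·x
  leading term -3·x: subtract (-3)·g(x) = 6 - 3·x, leaving 1
The remainder r(x) = 1 ≠ 0 (and deg r < deg g), so g ∤ f, i.e. f ∉ (g).

Final answer: NO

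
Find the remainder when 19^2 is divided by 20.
1

Use repeated squaring. Binary(2) = 10. Walk through the bits of the exponent 2 left-to-right: at each bit after the leading one, square the running value, then multiply by 19 if the bit is 1 (always reducing mod 20):
  bit 1 = 1 (leading): start with 19.
  bit 2 = 0: square 19^2 = 361 ≡ 1 (mod 20).
Final value: 19^2 ≡ 1 (mod 20).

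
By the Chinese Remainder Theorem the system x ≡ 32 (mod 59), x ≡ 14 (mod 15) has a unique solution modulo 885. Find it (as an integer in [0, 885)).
The moduli 59, 15 are pairwise coprime, so by the CRT there is a unique solution mod 59·15 = 885.
Solve by successive substitution. Start with x ≡ 32 (mod 59).
  Combine with x ≡ 14 (mod 15): write x = 32 + 59·t and require 32 + 59·t ≡ 14 (mod 15), i.e. 59·t ≡ 14 − 32 ≡ 12 (mod 15). Since 59^(−1) ≡ 14 (mod 15) (59 ≡ 14 (mod 15)), t ≡ 14·12 ≡ 3 (mod 15). So x ≡ 32 + 59·3 = 209 (mod 885).
Unique solution in [0, 885): x = 209.

Final answer: x ≡ 209 (mod 885); the representative in [0, 885) is 209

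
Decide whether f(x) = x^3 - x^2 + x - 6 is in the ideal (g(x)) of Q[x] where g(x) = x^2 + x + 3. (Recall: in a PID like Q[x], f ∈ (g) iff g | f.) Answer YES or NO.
YES

In Q[x] the ideal (g) consists of all multiples of g, so f ∈ (g) iff g | f, i.e. iff the remainder of f on division by g is 0. Divide f by g (g is monic, so eliminate the leading term of the running remainder at each step):
  leading term x^3: subtract (x)·g(x) = x^3 + x^2 + 3·x, leaving -2·x^2 - 2·x - 6
  leading term -2·x^2: subtract (-2)·g(x) = -2·x^2 - 2·x - 6, leaving 0
The remainder is 0, so f(x) = g(x) · h(x) with h(x) = x - 2. Hence g | f, i.e. f ∈ (g).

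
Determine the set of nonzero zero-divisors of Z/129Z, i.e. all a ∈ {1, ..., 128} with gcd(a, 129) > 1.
An element a ∈ Z/129Z (with a ≠ 0) is a zero-divisor iff gcd(a, 129) > 1 (because a is a unit precisely when gcd(a, n) = 1, and in Z/nZ every nonzero, non-unit element is a zero-divisor). Scan a = 1, ..., 128 and keep those with gcd(a, 129) > 1:
  gcd(3, 129) = 3, gcd(6, 129) = 3, gcd(9, 129) = 3, gcd(12, 129) = 3, gcd(15, 129) = 3, gcd(18, 129) = 3, gcd(21, 129) = 3, gcd(24, 129) = 3, gcd(27, 129) = 3, gcd(30, 129) = 3, gcd(33, 129) = 3, gcd(36, 129) = 3, gcd(39, 129) = 3, gcd(42, 129) = 3, gcd(43, 129) = 43, gcd(45, 129) = 3, gcd(48, 129) = 3, gcd(51, 129) = 3, gcd(54, 129) = 3, gcd(57, 129) = 3, gcd(60, 129) = 3, gcd(63, 129) = 3, gcd(66, 129) = 3, gcd(69, 129) = 3, gcd(72, 129) = 3, gcd(75, 129) = 3, gcd(78, 129) = 3, gcd(81, 129) = 3, gcd(84, 129) = 3, gcd(86, 129) = 43, gcd(87, 129) = 3, gcd(90, 129) = 3, gcd(93, 129) = 3, gcd(96, 129) = 3, gcd(99, 129) = 3, gcd(102, 129) = 3, gcd(105, 129) = 3, gcd(108, 129) = 3, gcd(111, 129) = 3, gcd(114, 129) = 3, gcd(117, 129) = 3, gcd(120, 129) = 3, gcd(123, 129) = 3, gcd(126, 129) = 3.
All other a ∈ {1, ..., 128} have gcd(a, 129) = 1 and are units. So the nonzero zero-divisors are exactly the 44 values of a appearing in this scan.

Final answer: nonzero zero-divisors of Z/129Z = {3, 6, 9, 12, 15, 18, 21, 24, 27, 30, 33, 36, 39, 42, 43, 45, 48, 51, 54, 57, 60, 63, 66, 69, 72, 75, 78, 81, 84, 86, 87, 90, 93, 96, 99, 102, 105, 108, 111, 114, 117, 120, 123, 126}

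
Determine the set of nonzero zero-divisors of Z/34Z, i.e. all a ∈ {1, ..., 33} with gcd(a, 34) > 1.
nonzero zero-divisors of Z/34Z = {2, 4, 6, 8, 10, 12, 14, 16, 17, 18, 20, 22, 24, 26, 28, 30, 32}

An element a ∈ Z/34Z (with a ≠ 0) is a zero-divisor iff gcd(a, 34) > 1 (because a is a unit precisely when gcd(a, n) = 1, and in Z/nZ every nonzero, non-unit element is a zero-divisor). Scan a = 1, ..., 33 and keep those with gcd(a, 34) > 1:
  gcd(2, 34) = 2, gcd(4, 34) = 2, gcd(6, 34) = 2, gcd(8, 34) = 2, gcd(10, 34) = 2, gcd(12, 34) = 2, gcd(14, 34) = 2, gcd(16, 34) = 2, gcd(17, 34) = 17, gcd(18, 34) = 2, gcd(20, 34) = 2, gcd(22, 34) = 2, gcd(24, 34) = 2, gcd(26, 34) = 2, gcd(28, 34) = 2, gcd(30, 34) = 2, gcd(32, 34) = 2.
All other a ∈ {1, ..., 33} have gcd(a, 34) = 1 and are units. So the nonzero zero-divisors are exactly the 17 values of a appearing in this scan.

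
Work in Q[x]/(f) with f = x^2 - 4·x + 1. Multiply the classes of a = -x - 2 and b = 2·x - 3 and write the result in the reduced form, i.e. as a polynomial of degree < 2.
First multiply in Q[x] without reducing: a · b = -2·x^2 - x + 6. Now divide by f(x) = x^2 - 4·x + 1, eliminating the leading term at each step:
  leading term -2·x^2: subtract (-2)·f(x) = -2·x^2 + 8·x - 2, leaving 8 - 9·x
The degree is now < 2, so this is the remainder. Hence a · b ≡ 8 - 9·x in Q[x]/(f).

Final answer: a · b ≡ 8 - 9·x (mod f(x))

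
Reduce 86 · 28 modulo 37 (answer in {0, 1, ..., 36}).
Reduce the factors first: 86 ≡ 12 (mod 37), so 86 · 28 ≡ 12 · 28 (mod 37). 12 · 28 = 336. Dividing by 37: 336 = 9·37 + 3. So (86 · 28) mod 37 = 3.

Final answer: 3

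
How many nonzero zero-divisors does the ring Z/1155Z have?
In Z/1155Z each nonzero element is either a unit (gcd with 1155 is 1) or a zero-divisor (gcd > 1). The number of units is φ(1155): factorise 1155 = 3 · 5 · 7 · 11, so φ(1155) = (3 − 1) · (5 − 1) · (7 − 1) · (11 − 1) = 2 · 4 · 6 · 10 = 480. The nonzero elements number 1155 − 1 = 1154. Hence the nonzero zero-divisors number 1154 − 480 = 674.

Final answer: Z/1155Z has 674 nonzero zero-divisors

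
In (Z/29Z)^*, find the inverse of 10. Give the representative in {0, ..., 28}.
10^(−1) ≡ 3 (mod 29)

Apply the extended Euclidean algorithm to (29, 10), tracking rows (r, s, t) with s·29 + t·10 = r. Each division r_prev = q·r_cur + r_new produces the new row as (previous row) − q·(current row):
  row A: (29, 1, 0)   [1·29 + 0·10 = 29]
  row B: (10, 0, 1)   [0·29 + 1·10 = 10]
  29 = 2·10 + 9   → row C = row A − 2·row B = (9, 1, −2)   [check: 1·29 − 2·10 = 9]
  10 = 1·9 + 1   → row D = row B − 1·row C = (1, −1, 3)   [check: −1·29 + 3·10 = 1]
  9 = 9·1 + 0   → remainder 0, stop. gcd = 1 (last nonzero row D).
The gcd is 1, so 10 is invertible mod 29. The last nonzero row gives −1·29 + 3·10 = 1, so t = 3. So 10^(−1) ≡ 3 (mod 29). Verify: 10 · 3 = 30 ≡ 1 (mod 29). ✓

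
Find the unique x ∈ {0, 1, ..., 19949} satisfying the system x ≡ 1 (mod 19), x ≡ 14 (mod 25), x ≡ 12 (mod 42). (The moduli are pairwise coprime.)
The moduli 19, 25, 42 are pairwise coprime, so by the CRT there is a unique solution mod 19·25·42 = 19950.
Solve by successive substitution. Start with x ≡ 1 (mod 19).
  Combine with x ≡ 14 (mod 25): write x = 1 + 19·t and require 1 + 19·t ≡ 14 (mod 25), i.e. 19·t ≡ 14 − 1 ≡ 13 (mod 25). Since 19^(−1) ≡ 4 (mod 25), t ≡ 4·13 ≡ 2 (mod 25). So x ≡ 1 + 19·2 = 39 (mod 475).
  Combine with x ≡ 12 (mod 42): write x = 39 + 475·t and require 39 + 475·t ≡ 12 (mod 42), i.e. 475·t ≡ 12 − 39 ≡ 15 (mod 42). Since 475^(−1) ≡ 13 (mod 42) (475 ≡ 13 (mod 42)), t ≡ 13·15 ≡ 27 (mod 42). So x ≡ 39 + 475·27 = 12864 (mod 19950).
Unique solution in [0, 19950): x = 12864.

Final answer: x ≡ 12864 (mod 19950); the representative in [0, 19950) is 12864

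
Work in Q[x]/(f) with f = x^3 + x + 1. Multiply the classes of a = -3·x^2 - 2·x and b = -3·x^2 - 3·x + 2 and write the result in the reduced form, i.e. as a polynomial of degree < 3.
First multiply in Q[x] without reducing: a · b = 9·x^4 + 15·x^3 - 4·x. Now divide by f(x) = x^3 + x + 1, eliminating the leading term at each step:
  leading term 9·x^4: subtract (9·x)·f(x) = 9·x^4 + 9·x^2 + 9·x, leaving 15·x^3 - 9·x^2 - 13·x
  leading term 15·x^3: subtract (15)·f(x) = 15·x^3 + 15·x + 15, leaving -9·x^2 - 28·x - 15
The degree is now < 3, so this is the remainder. Hence a · b ≡ -9·x^2 - 28·x - 15 in Q[x]/(f).

Final answer: a · b ≡ -9·x^2 - 28·x - 15 (mod f(x))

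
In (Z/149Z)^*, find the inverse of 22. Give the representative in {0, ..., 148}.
22^(−1) ≡ 61 (mod 149)

Apply the extended Euclidean algorithm to (149, 22), tracking rows (r, s, t) with s·149 + t·22 = r. Each division r_prev = q·r_cur + r_new produces the new row as (previous row) − q·(current row):
  row A: (149, 1, 0)   [1·149 + 0·22 = 149]
  row B: (22, 0, 1)   [0·149 + 1·22 = 22]
  149 = 6·22 + 17   → row C = row A − 6·row B = (17, 1, −6)   [check: 1·149 − 6·22 = 17]
  22 = 1·17 + 5   → row D = row B − 1·row C = (5, −1, 7)   [check: −1·149 + 7·22 = 5]
  17 = 3·5 + 2   → row E = row C − 3·row D = (2, 4, −27)   [check: 4·149 − 27·22 = 2]
  5 = 2·2 + 1   → row F = row D − 2·row E = (1, −9, 61)   [check: −9·149 + 61·22 = 1]
  2 = 2·1 + 0   → remainder 0, stop. gcd = 1 (last nonzero row F).
The gcd is 1, so 22 is invertible mod 149. The last nonzero row gives −9·149 + 61·22 = 1, so t = 61. So 22^(−1) ≡ 61 (mod 149). Verify: 22 · 61 = 1342 ≡ 1 (mod 149). ✓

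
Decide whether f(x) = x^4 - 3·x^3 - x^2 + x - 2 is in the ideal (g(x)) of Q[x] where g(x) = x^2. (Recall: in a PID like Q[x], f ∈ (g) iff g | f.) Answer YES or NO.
NO

In Q[x] the ideal (g) consists of all multiples of g, so f ∈ (g) iff g | f, i.e. iff the remainder of f on division by g is 0. Divide f by g (g is monic, so eliminate the leading term of the running remainder at each step):
  leading term x^4: subtract (x^2)·g(x) = x^4, leaving -3·x^3 - x^2 + x - 2
  leading term -3·x^3: subtract (-3·x)·g(x) = -3·x^3, leaving -x^2 + x - 2
  leading term -x^2: subtract (-1)·g(x) = -x^2, leaving x - 2
The remainder r(x) = x - 2 ≠ 0 (and deg r < deg g), so g ∤ f, i.e. f ∉ (g).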